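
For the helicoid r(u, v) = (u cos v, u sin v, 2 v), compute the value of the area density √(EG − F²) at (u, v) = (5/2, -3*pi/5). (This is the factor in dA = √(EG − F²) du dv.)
√(EG − F²)|_{(5/2, -3*pi/5)} = sqrt(41)/2

E = 1, F = 0, G = u^2 + 4, so EG − F² = u^2 + 4. Taking the positive square root: √(EG − F²) = sqrt(u^2 + 4). At (u, v) = (5/2, -3*pi/5): sqrt(41)/2.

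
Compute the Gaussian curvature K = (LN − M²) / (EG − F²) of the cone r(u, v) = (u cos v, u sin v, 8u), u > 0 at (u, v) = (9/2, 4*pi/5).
K = 0

Coefficients of the first fundamental form: E = 65, F = 0, G = u^2.
Coefficients of the second fundamental form: L = 0, M = 0, N = 8*sqrt(65)*u^2/(65*Abs(u)).
Assemble K = (LN − M²)/(EG − F²) = 0. At (u, v) = (9/2, 4*pi/5): K = 0.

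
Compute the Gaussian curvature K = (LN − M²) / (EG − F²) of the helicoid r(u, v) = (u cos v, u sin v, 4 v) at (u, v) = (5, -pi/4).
K = -16/1681

Coefficients of the first fundamental form: E = 1, F = 0, G = u^2 + 16.
Coefficients of the second fundamental form: L = 0, M = -4/sqrt(u^2 + 16), N = 0.
Assemble K = (LN − M²)/(EG − F²) = -16/(u^2 + 16)^2. At (u, v) = (5, -pi/4): K = -16/1681.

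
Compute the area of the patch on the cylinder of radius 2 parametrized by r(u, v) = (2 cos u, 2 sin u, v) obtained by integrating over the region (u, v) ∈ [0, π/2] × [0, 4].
Area = 4*pi

Area = ∫∫ √(EG − F²) du dv with √(EG − F²) = 2. Integrating over [0, π/2] × [0, 4] gives 4*pi.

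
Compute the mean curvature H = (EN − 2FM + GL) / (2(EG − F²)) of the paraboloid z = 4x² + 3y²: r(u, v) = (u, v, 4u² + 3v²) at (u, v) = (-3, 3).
H = 3031*sqrt(901)/811801

With E = 64*u^2 + 1, F = 48*u*v, G = 36*v^2 + 1, L = 8/sqrt(64*u^2 + 36*v^2 + 1), M = 0, N = 6/sqrt(64*u^2 + 36*v^2 + 1), assemble
  H = (EN − 2FM + GL) / (2(EG − F²)) = (192*u^2 + 144*v^2 + 7)/(64*u^2 + 36*v^2 + 1)^(3/2).
At (u, v) = (-3, 3): H = 3031*sqrt(901)/811801.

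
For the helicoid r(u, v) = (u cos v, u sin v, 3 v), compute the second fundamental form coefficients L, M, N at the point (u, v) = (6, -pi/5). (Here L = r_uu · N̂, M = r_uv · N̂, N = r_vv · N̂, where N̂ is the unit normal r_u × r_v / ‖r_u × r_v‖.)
L = 0;  M = -sqrt(5)/5;  N = 0

Compute the unit normal N̂(u, v) = (3*sin(v)/sqrt(u^2 + 9), -3*cos(v)/sqrt(u^2 + 9), u/sqrt(u^2 + 9)), and the second partials r_uu, r_uv, r_vv. Take dot products:
  L(u, v) = r_uu · N̂ = 0,
  M(u, v) = r_uv · N̂ = -3/sqrt(u^2 + 9),
  N(u, v) = r_vv · N̂ = 0.
Evaluating at (u, v) = (6, -pi/5):
  L = 0, M = -sqrt(5)/5, N = 0.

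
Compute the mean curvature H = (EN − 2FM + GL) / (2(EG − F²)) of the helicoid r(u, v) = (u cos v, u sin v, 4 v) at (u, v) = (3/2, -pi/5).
H = 0

With E = 1, F = 0, G = u^2 + 16, L = 0, M = -4/sqrt(u^2 + 16), N = 0, assemble
  H = (EN − 2FM + GL) / (2(EG − F²)) = 0.
At (u, v) = (3/2, -pi/5): H = 0.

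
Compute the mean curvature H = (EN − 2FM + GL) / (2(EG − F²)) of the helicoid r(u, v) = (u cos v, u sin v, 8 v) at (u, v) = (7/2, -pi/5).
H = 0

With E = 1, F = 0, G = u^2 + 64, L = 0, M = -8/sqrt(u^2 + 64), N = 0, assemble
  H = (EN − 2FM + GL) / (2(EG − F²)) = 0.
At (u, v) = (7/2, -pi/5): H = 0.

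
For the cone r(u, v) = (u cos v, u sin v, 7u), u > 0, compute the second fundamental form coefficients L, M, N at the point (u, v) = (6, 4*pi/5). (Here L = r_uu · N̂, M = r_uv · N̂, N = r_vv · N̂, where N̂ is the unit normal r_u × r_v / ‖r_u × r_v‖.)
L = 0;  M = 0;  N = 21*sqrt(2)/5

Compute the unit normal N̂(u, v) = (-7*sqrt(2)*u*cos(v)/(10*Abs(u)), -7*sqrt(2)*u*sin(v)/(10*Abs(u)), sqrt(2)*u/(10*Abs(u))), and the second partials r_uu, r_uv, r_vv. Take dot products:
  L(u, v) = r_uu · N̂ = 0,
  M(u, v) = r_uv · N̂ = 0,
  N(u, v) = r_vv · N̂ = 7*sqrt(2)*u^2/(10*Abs(u)).
Evaluating at (u, v) = (6, 4*pi/5):
  L = 0, M = 0, N = 21*sqrt(2)/5.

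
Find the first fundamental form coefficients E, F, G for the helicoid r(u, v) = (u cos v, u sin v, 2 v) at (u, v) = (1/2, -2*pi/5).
E = 1;  F = 0;  G = 17/4

Partials: r_u = (cos(v), sin(v), 0), r_v = (-u*sin(v), u*cos(v), 2). As functions of (u, v):
  E = r_u · r_u = 1,
  F = r_u · r_v = 0,
  G = r_v · r_v = u^2 + 4.
Evaluating at (u, v) = (1/2, -2*pi/5): E = 1, F = 0, G = 17/4.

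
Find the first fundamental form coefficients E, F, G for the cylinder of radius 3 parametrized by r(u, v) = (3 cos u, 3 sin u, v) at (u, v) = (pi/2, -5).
E = 9;  F = 0;  G = 1

Partials: r_u = (-3*sin(u), 3*cos(u), 0), r_v = (0, 0, 1). As functions of (u, v):
  E = r_u · r_u = 9,
  F = r_u · r_v = 0,
  G = r_v · r_v = 1.
Evaluating at (u, v) = (pi/2, -5): E = 9, F = 0, G = 1.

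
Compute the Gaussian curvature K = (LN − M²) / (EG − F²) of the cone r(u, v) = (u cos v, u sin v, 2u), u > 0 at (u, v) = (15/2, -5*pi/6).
K = 0

Coefficients of the first fundamental form: E = 5, F = 0, G = u^2.
Coefficients of the second fundamental form: L = 0, M = 0, N = 2*sqrt(5)*u^2/(5*Abs(u)).
Assemble K = (LN − M²)/(EG − F²) = 0. At (u, v) = (15/2, -5*pi/6): K = 0.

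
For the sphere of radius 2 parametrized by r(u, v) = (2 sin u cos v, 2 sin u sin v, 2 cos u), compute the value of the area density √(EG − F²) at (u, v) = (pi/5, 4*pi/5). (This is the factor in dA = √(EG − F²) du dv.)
√(EG − F²)|_{(pi/5, 4*pi/5)} = sqrt(10 - 2*sqrt(5))

E = 4, F = 0, G = 4*sin(u)^2, so EG − F² = 16*sin(u)^2. Taking the positive square root: √(EG − F²) = 4*Abs(sin(u)). At (u, v) = (pi/5, 4*pi/5): sqrt(10 - 2*sqrt(5)).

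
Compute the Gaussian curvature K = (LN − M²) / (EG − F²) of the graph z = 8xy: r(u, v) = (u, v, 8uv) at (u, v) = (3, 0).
K = -64/332929

Coefficients of the first fundamental form: E = 64*v^2 + 1, F = 64*u*v, G = 64*u^2 + 1.
Coefficients of the second fundamental form: L = 0, M = 8/sqrt(64*u^2 + 64*v^2 + 1), N = 0.
Assemble K = (LN − M²)/(EG − F²) = -64/(4096*u^4 + 8192*u^2*v^2 + 128*u^2 + 4096*v^4 + 128*v^2 + 1). At (u, v) = (3, 0): K = -64/332929.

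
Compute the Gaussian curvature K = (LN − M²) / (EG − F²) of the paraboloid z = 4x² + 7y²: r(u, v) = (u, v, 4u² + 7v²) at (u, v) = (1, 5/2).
K = 28/416025

Coefficients of the first fundamental form: E = 64*u^2 + 1, F = 112*u*v, G = 196*v^2 + 1.
Coefficients of the second fundamental form: L = 8/sqrt(64*u^2 + 196*v^2 + 1), M = 0, N = 14/sqrt(64*u^2 + 196*v^2 + 1).
Assemble K = (LN − M²)/(EG − F²) = 112/(4096*u^4 + 25088*u^2*v^2 + 128*u^2 + 38416*v^4 + 392*v^2 + 1). At (u, v) = (1, 5/2): K = 28/416025.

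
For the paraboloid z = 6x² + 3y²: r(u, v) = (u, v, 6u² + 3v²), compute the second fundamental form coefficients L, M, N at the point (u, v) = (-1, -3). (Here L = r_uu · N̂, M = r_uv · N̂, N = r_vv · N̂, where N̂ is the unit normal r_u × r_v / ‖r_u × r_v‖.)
L = 12*sqrt(469)/469;  M = 0;  N = 6*sqrt(469)/469

Compute the unit normal N̂(u, v) = (-12*u/sqrt(144*u^2 + 36*v^2 + 1), -6*v/sqrt(144*u^2 + 36*v^2 + 1), 1/sqrt(144*u^2 + 36*v^2 + 1)), and the second partials r_uu, r_uv, r_vv. Take dot products:
  L(u, v) = r_uu · N̂ = 12/sqrt(144*u^2 + 36*v^2 + 1),
  M(u, v) = r_uv · N̂ = 0,
  N(u, v) = r_vv · N̂ = 6/sqrt(144*u^2 + 36*v^2 + 1).
Evaluating at (u, v) = (-1, -3):
  L = 12*sqrt(469)/469, M = 0, N = 6*sqrt(469)/469.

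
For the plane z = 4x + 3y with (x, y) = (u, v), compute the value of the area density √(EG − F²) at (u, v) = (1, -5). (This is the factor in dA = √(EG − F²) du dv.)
√(EG − F²)|_{(1, -5)} = sqrt(26)

E = 17, F = 12, G = 10, so EG − F² = 26. Taking the positive square root: √(EG − F²) = sqrt(26). At (u, v) = (1, -5): sqrt(26).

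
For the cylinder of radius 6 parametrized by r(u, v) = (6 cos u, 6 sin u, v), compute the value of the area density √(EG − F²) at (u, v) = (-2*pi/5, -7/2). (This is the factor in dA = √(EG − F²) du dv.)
√(EG − F²)|_{(-2*pi/5, -7/2)} = 6

E = 36, F = 0, G = 1, so EG − F² = 36. Taking the positive square root: √(EG − F²) = 6. At (u, v) = (-2*pi/5, -7/2): 6.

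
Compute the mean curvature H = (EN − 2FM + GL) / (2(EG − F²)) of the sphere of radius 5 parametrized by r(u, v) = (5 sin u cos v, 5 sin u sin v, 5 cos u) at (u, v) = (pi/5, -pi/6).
H = -1/5

With E = 25, F = 0, G = 25*sin(u)^2, L = -5*sin(u)/Abs(sin(u)), M = 0, N = -5*sin(u)^3/Abs(sin(u)), assemble
  H = (EN − 2FM + GL) / (2(EG − F²)) = -sin(u)/(5*Abs(sin(u))).
At (u, v) = (pi/5, -pi/6): H = -1/5.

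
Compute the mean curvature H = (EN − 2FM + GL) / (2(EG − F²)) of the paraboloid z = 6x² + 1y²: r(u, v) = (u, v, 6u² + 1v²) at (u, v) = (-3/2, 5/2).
H = 481*sqrt(14)/24500

With E = 144*u^2 + 1, F = 24*u*v, G = 4*v^2 + 1, L = 12/sqrt(144*u^2 + 4*v^2 + 1), M = 0, N = 2/sqrt(144*u^2 + 4*v^2 + 1), assemble
  H = (EN − 2FM + GL) / (2(EG − F²)) = (144*u^2 + 24*v^2 + 7)/(144*u^2 + 4*v^2 + 1)^(3/2).
At (u, v) = (-3/2, 5/2): H = 481*sqrt(14)/24500.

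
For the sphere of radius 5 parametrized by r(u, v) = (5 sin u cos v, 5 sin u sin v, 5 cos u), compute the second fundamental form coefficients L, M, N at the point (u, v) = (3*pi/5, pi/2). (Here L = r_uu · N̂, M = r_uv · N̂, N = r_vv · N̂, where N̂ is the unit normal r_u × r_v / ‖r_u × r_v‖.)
L = -5;  M = 0;  N = -25/8 - 5*sqrt(5)/8

Compute the unit normal N̂(u, v) = (sin(u)^2*cos(v)/Abs(sin(u)), sin(u)^2*sin(v)/Abs(sin(u)), sin(2*u)/(2*Abs(sin(u)))), and the second partials r_uu, r_uv, r_vv. Take dot products:
  L(u, v) = r_uu · N̂ = -5*sin(u)/Abs(sin(u)),
  M(u, v) = r_uv · N̂ = 0,
  N(u, v) = r_vv · N̂ = -5*sin(u)^3/Abs(sin(u)).
Evaluating at (u, v) = (3*pi/5, pi/2):
  L = -5, M = 0, N = -25/8 - 5*sqrt(5)/8.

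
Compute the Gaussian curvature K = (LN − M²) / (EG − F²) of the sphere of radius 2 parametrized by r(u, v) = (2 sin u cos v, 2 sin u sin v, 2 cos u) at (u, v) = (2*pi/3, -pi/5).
K = 1/4

Coefficients of the first fundamental form: E = 4, F = 0, G = 4*sin(u)^2.
Coefficients of the second fundamental form: L = -2*sin(u)/Abs(sin(u)), M = 0, N = -2*sin(u)^3/Abs(sin(u)).
Assemble K = (LN − M²)/(EG − F²) = 1/4. At (u, v) = (2*pi/3, -pi/5): K = 1/4.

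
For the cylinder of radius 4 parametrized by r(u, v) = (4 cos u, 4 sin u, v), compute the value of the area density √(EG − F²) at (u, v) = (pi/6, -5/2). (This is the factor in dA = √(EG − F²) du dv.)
√(EG − F²)|_{(pi/6, -5/2)} = 4

E = 16, F = 0, G = 1, so EG − F² = 16. Taking the positive square root: √(EG − F²) = 4. At (u, v) = (pi/6, -5/2): 4.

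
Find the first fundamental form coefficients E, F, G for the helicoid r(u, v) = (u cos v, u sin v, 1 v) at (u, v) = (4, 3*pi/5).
E = 1;  F = 0;  G = 17

Partials: r_u = (cos(v), sin(v), 0), r_v = (-u*sin(v), u*cos(v), 1). As functions of (u, v):
  E = r_u · r_u = 1,
  F = r_u · r_v = 0,
  G = r_v · r_v = u^2 + 1.
Evaluating at (u, v) = (4, 3*pi/5): E = 1, F = 0, G = 17.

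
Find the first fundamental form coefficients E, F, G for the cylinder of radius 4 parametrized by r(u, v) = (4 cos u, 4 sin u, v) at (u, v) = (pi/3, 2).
E = 16;  F = 0;  G = 1

Partials: r_u = (-4*sin(u), 4*cos(u), 0), r_v = (0, 0, 1). As functions of (u, v):
  E = r_u · r_u = 16,
  F = r_u · r_v = 0,
  G = r_v · r_v = 1.
Evaluating at (u, v) = (pi/3, 2): E = 16, F = 0, G = 1.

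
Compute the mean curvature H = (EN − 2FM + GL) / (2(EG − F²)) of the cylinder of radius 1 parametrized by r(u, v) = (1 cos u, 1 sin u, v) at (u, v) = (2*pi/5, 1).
H = -1/2

With E = 1, F = 0, G = 1, L = -1, M = 0, N = 0, assemble
  H = (EN − 2FM + GL) / (2(EG − F²)) = -1/2.
At (u, v) = (2*pi/5, 1): H = -1/2.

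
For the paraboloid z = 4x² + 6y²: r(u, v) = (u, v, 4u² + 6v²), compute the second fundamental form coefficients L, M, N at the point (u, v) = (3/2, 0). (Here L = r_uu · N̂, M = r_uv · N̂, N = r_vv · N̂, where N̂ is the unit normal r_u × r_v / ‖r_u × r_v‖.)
L = 8*sqrt(145)/145;  M = 0;  N = 12*sqrt(145)/145

Compute the unit normal N̂(u, v) = (-8*u/sqrt(64*u^2 + 144*v^2 + 1), -12*v/sqrt(64*u^2 + 144*v^2 + 1), 1/sqrt(64*u^2 + 144*v^2 + 1)), and the second partials r_uu, r_uv, r_vv. Take dot products:
  L(u, v) = r_uu · N̂ = 8/sqrt(64*u^2 + 144*v^2 + 1),
  M(u, v) = r_uv · N̂ = 0,
  N(u, v) = r_vv · N̂ = 12/sqrt(64*u^2 + 144*v^2 + 1).
Evaluating at (u, v) = (3/2, 0):
  L = 8*sqrt(145)/145, M = 0, N = 12*sqrt(145)/145.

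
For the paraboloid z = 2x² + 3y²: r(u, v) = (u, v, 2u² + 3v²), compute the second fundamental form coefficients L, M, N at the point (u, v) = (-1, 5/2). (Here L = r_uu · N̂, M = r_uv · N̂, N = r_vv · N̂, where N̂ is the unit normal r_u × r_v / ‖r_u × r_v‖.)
L = 2*sqrt(2)/11;  M = 0;  N = 3*sqrt(2)/11

Compute the unit normal N̂(u, v) = (-4*u/sqrt(16*u^2 + 36*v^2 + 1), -6*v/sqrt(16*u^2 + 36*v^2 + 1), 1/sqrt(16*u^2 + 36*v^2 + 1)), and the second partials r_uu, r_uv, r_vv. Take dot products:
  L(u, v) = r_uu · N̂ = 4/sqrt(16*u^2 + 36*v^2 + 1),
  M(u, v) = r_uv · N̂ = 0,
  N(u, v) = r_vv · N̂ = 6/sqrt(16*u^2 + 36*v^2 + 1).
Evaluating at (u, v) = (-1, 5/2):
  L = 2*sqrt(2)/11, M = 0, N = 3*sqrt(2)/11.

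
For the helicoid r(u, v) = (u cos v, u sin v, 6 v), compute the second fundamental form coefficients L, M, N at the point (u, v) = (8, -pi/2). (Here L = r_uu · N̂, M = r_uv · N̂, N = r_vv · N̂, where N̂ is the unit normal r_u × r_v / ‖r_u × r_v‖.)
L = 0;  M = -3/5;  N = 0

Compute the unit normal N̂(u, v) = (6*sin(v)/sqrt(u^2 + 36), -6*cos(v)/sqrt(u^2 + 36), u/sqrt(u^2 + 36)), and the second partials r_uu, r_uv, r_vv. Take dot products:
  L(u, v) = r_uu · N̂ = 0,
  M(u, v) = r_uv · N̂ = -6/sqrt(u^2 + 36),
  N(u, v) = r_vv · N̂ = 0.
Evaluating at (u, v) = (8, -pi/2):
  L = 0, M = -3/5, N = 0.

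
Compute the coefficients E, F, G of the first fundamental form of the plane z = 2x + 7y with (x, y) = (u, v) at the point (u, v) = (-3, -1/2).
E = 5;  F = 14;  G = 50

Partials: r_u = (1, 0, 2), r_v = (0, 1, 7). As functions of (u, v):
  E = r_u · r_u = 5,
  F = r_u · r_v = 14,
  G = r_v · r_v = 50.
Evaluating at (u, v) = (-3, -1/2): E = 5, F = 14, G = 50.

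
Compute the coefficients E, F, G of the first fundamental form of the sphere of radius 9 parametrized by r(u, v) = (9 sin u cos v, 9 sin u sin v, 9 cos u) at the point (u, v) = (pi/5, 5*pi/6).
E = 81;  F = 0;  G = 405/8 - 81*sqrt(5)/8

Partials: r_u = (9*cos(u)*cos(v), 9*sin(v)*cos(u), -9*sin(u)), r_v = (-9*sin(u)*sin(v), 9*sin(u)*cos(v), 0). As functions of (u, v):
  E = r_u · r_u = 81,
  F = r_u · r_v = 0,
  G = r_v · r_v = 81*sin(u)^2.
Evaluating at (u, v) = (pi/5, 5*pi/6): E = 81, F = 0, G = 405/8 - 81*sqrt(5)/8.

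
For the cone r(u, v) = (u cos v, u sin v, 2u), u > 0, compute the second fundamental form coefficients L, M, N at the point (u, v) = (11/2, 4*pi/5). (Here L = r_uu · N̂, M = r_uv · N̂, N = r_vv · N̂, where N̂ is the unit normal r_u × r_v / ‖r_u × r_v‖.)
L = 0;  M = 0;  N = 11*sqrt(5)/5

Compute the unit normal N̂(u, v) = (-2*sqrt(5)*u*cos(v)/(5*Abs(u)), -2*sqrt(5)*u*sin(v)/(5*Abs(u)), sqrt(5)*u/(5*Abs(u))), and the second partials r_uu, r_uv, r_vv. Take dot products:
  L(u, v) = r_uu · N̂ = 0,
  M(u, v) = r_uv · N̂ = 0,
  N(u, v) = r_vv · N̂ = 2*sqrt(5)*u^2/(5*Abs(u)).
Evaluating at (u, v) = (11/2, 4*pi/5):
  L = 0, M = 0, N = 11*sqrt(5)/5.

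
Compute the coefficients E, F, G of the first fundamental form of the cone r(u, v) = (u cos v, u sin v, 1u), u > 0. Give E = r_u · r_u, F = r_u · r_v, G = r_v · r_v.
E = 2;  F = 0;  G = u^2

Compute partials: r_u = (cos(v), sin(v), 1), r_v = (-u*sin(v), u*cos(v), 0). Then
  E = r_u · r_u = 2,
  F = r_u · r_v = 0,
  G = r_v · r_v = u^2.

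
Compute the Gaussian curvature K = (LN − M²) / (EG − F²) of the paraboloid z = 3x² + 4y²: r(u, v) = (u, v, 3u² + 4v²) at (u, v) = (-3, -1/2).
K = 48/116281

Coefficients of the first fundamental form: E = 36*u^2 + 1, F = 48*u*v, G = 64*v^2 + 1.
Coefficients of the second fundamental form: L = 6/sqrt(36*u^2 + 64*v^2 + 1), M = 0, N = 8/sqrt(36*u^2 + 64*v^2 + 1).
Assemble K = (LN − M²)/(EG − F²) = 48/(1296*u^4 + 4608*u^2*v^2 + 72*u^2 + 4096*v^4 + 128*v^2 + 1). At (u, v) = (-3, -1/2): K = 48/116281.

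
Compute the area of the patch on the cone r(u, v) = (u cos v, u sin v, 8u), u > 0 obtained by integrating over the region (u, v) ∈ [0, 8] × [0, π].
Area = 32*sqrt(65)*pi

Area = ∫∫ √(EG − F²) du dv with √(EG − F²) = sqrt(65)*Abs(u). Integrating over [0, 8] × [0, π] gives 32*sqrt(65)*pi.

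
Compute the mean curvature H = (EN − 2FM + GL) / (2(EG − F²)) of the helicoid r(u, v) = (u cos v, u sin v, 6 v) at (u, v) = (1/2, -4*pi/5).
H = 0

With E = 1, F = 0, G = u^2 + 36, L = 0, M = -6/sqrt(u^2 + 36), N = 0, assemble
  H = (EN − 2FM + GL) / (2(EG − F²)) = 0.
At (u, v) = (1/2, -4*pi/5): H = 0.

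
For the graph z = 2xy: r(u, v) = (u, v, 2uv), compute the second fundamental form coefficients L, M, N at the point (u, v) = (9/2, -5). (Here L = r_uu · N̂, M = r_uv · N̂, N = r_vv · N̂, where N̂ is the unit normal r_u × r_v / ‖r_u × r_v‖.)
L = 0;  M = sqrt(182)/91;  N = 0

Compute the unit normal N̂(u, v) = (-2*v/sqrt(4*u^2 + 4*v^2 + 1), -2*u/sqrt(4*u^2 + 4*v^2 + 1), 1/sqrt(4*u^2 + 4*v^2 + 1)), and the second partials r_uu, r_uv, r_vv. Take dot products:
  L(u, v) = r_uu · N̂ = 0,
  M(u, v) = r_uv · N̂ = 2/sqrt(4*u^2 + 4*v^2 + 1),
  N(u, v) = r_vv · N̂ = 0.
Evaluating at (u, v) = (9/2, -5):
  L = 0, M = sqrt(182)/91, N = 0.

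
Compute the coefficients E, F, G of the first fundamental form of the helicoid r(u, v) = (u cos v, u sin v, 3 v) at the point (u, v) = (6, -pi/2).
E = 1;  F = 0;  G = 45

Partials: r_u = (cos(v), sin(v), 0), r_v = (-u*sin(v), u*cos(v), 3). As functions of (u, v):
  E = r_u · r_u = 1,
  F = r_u · r_v = 0,
  G = r_v · r_v = u^2 + 9.
Evaluating at (u, v) = (6, -pi/2): E = 1, F = 0, G = 45.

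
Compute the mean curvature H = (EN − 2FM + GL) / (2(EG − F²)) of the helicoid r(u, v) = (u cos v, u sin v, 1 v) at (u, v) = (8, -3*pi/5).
H = 0

With E = 1, F = 0, G = u^2 + 1, L = 0, M = -1/sqrt(u^2 + 1), N = 0, assemble
  H = (EN − 2FM + GL) / (2(EG − F²)) = 0.
At (u, v) = (8, -3*pi/5): H = 0.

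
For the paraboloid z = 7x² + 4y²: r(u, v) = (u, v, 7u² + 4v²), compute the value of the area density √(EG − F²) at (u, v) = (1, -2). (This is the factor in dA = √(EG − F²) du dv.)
√(EG − F²)|_{(1, -2)} = sqrt(453)

E = 196*u^2 + 1, F = 112*u*v, G = 64*v^2 + 1, so EG − F² = 196*u^2 + 64*v^2 + 1. Taking the positive square root: √(EG − F²) = sqrt(196*u^2 + 64*v^2 + 1). At (u, v) = (1, -2): sqrt(453).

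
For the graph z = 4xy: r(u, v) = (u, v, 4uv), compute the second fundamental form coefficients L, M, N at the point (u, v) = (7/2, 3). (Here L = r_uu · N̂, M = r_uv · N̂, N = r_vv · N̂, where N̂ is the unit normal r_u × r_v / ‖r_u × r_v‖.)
L = 0;  M = 4*sqrt(341)/341;  N = 0

Compute the unit normal N̂(u, v) = (-4*v/sqrt(16*u^2 + 16*v^2 + 1), -4*u/sqrt(16*u^2 + 16*v^2 + 1), 1/sqrt(16*u^2 + 16*v^2 + 1)), and the second partials r_uu, r_uv, r_vv. Take dot products:
  L(u, v) = r_uu · N̂ = 0,
  M(u, v) = r_uv · N̂ = 4/sqrt(16*u^2 + 16*v^2 + 1),
  N(u, v) = r_vv · N̂ = 0.
Evaluating at (u, v) = (7/2, 3):
  L = 0, M = 4*sqrt(341)/341, N = 0.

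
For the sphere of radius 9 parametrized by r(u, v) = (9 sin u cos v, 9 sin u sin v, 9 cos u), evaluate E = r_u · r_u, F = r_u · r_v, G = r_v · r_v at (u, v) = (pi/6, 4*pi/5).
E = 81;  F = 0;  G = 81/4

Partials: r_u = (9*cos(u)*cos(v), 9*sin(v)*cos(u), -9*sin(u)), r_v = (-9*sin(u)*sin(v), 9*sin(u)*cos(v), 0). As functions of (u, v):
  E = r_u · r_u = 81,
  F = r_u · r_v = 0,
  G = r_v · r_v = 81*sin(u)^2.
Evaluating at (u, v) = (pi/6, 4*pi/5): E = 81, F = 0, G = 81/4.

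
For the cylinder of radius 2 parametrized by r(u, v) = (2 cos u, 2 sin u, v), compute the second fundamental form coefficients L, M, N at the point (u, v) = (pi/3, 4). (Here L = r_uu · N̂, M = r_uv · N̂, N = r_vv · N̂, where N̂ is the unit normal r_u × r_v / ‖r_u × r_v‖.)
L = -2;  M = 0;  N = 0

Compute the unit normal N̂(u, v) = (cos(u), sin(u), 0), and the second partials r_uu, r_uv, r_vv. Take dot products:
  L(u, v) = r_uu · N̂ = -2,
  M(u, v) = r_uv · N̂ = 0,
  N(u, v) = r_vv · N̂ = 0.
Evaluating at (u, v) = (pi/3, 4):
  L = -2, M = 0, N = 0.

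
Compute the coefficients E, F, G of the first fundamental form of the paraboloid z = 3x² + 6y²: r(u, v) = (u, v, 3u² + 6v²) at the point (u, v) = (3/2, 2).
E = 82;  F = 216;  G = 577

Partials: r_u = (1, 0, 6*u), r_v = (0, 1, 12*v). As functions of (u, v):
  E = r_u · r_u = 36*u^2 + 1,
  F = r_u · r_v = 72*u*v,
  G = r_v · r_v = 144*v^2 + 1.
Evaluating at (u, v) = (3/2, 2): E = 82, F = 216, G = 577.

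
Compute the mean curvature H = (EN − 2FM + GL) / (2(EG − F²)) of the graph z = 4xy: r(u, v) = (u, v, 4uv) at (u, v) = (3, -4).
H = 768*sqrt(401)/160801

With E = 16*v^2 + 1, F = 16*u*v, G = 16*u^2 + 1, L = 0, M = 4/sqrt(16*u^2 + 16*v^2 + 1), N = 0, assemble
  H = (EN − 2FM + GL) / (2(EG − F²)) = -64*u*v/(16*u^2 + 16*v^2 + 1)^(3/2).
At (u, v) = (3, -4): H = 768*sqrt(401)/160801.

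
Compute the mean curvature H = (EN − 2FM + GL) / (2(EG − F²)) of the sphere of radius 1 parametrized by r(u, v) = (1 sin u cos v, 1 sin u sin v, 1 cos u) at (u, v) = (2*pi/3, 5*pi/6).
H = -1

With E = 1, F = 0, G = sin(u)^2, L = -sin(u)/Abs(sin(u)), M = 0, N = -sin(u)^3/Abs(sin(u)), assemble
  H = (EN − 2FM + GL) / (2(EG − F²)) = -sin(u)/Abs(sin(u)).
At (u, v) = (2*pi/3, 5*pi/6): H = -1.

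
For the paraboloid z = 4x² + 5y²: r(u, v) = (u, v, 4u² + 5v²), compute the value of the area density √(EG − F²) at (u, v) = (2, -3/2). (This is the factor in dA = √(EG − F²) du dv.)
√(EG − F²)|_{(2, -3/2)} = sqrt(482)

E = 64*u^2 + 1, F = 80*u*v, G = 100*v^2 + 1, so EG − F² = 64*u^2 + 100*v^2 + 1. Taking the positive square root: √(EG − F²) = sqrt(64*u^2 + 100*v^2 + 1). At (u, v) = (2, -3/2): sqrt(482).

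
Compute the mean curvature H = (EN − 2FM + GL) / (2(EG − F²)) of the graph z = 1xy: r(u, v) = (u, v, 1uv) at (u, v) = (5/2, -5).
H = 100*sqrt(129)/16641

With E = v^2 + 1, F = u*v, G = u^2 + 1, L = 0, M = 1/sqrt(u^2 + v^2 + 1), N = 0, assemble
  H = (EN − 2FM + GL) / (2(EG − F²)) = -u*v/(u^2 + v^2 + 1)^(3/2).
At (u, v) = (5/2, -5): H = 100*sqrt(129)/16641.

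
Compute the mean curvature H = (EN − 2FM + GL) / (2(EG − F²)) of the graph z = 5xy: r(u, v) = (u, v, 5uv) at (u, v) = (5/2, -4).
H = 10000*sqrt(2229)/4968441

With E = 25*v^2 + 1, F = 25*u*v, G = 25*u^2 + 1, L = 0, M = 5/sqrt(25*u^2 + 25*v^2 + 1), N = 0, assemble
  H = (EN − 2FM + GL) / (2(EG − F²)) = -125*u*v/(25*u^2 + 25*v^2 + 1)^(3/2).
At (u, v) = (5/2, -4): H = 10000*sqrt(2229)/4968441.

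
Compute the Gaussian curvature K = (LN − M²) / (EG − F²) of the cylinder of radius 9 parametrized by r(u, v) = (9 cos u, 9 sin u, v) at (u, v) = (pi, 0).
K = 0

Coefficients of the first fundamental form: E = 81, F = 0, G = 1.
Coefficients of the second fundamental form: L = -9, M = 0, N = 0.
Assemble K = (LN − M²)/(EG − F²) = 0. At (u, v) = (pi, 0): K = 0.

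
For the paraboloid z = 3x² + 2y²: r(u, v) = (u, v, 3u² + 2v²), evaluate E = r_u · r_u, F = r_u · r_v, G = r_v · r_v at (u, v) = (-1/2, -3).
E = 10;  F = 36;  G = 145

Partials: r_u = (1, 0, 6*u), r_v = (0, 1, 4*v). As functions of (u, v):
  E = r_u · r_u = 36*u^2 + 1,
  F = r_u · r_v = 24*u*v,
  G = r_v · r_v = 16*v^2 + 1.
Evaluating at (u, v) = (-1/2, -3): E = 10, F = 36, G = 145.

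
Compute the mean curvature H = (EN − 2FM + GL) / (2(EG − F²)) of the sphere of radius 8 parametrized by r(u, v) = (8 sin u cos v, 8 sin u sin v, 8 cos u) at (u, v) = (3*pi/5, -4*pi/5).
H = -1/8

With E = 64, F = 0, G = 64*sin(u)^2, L = -8*sin(u)/Abs(sin(u)), M = 0, N = -8*sin(u)^3/Abs(sin(u)), assemble
  H = (EN − 2FM + GL) / (2(EG − F²)) = -sin(u)/(8*Abs(sin(u))).
At (u, v) = (3*pi/5, -4*pi/5): H = -1/8.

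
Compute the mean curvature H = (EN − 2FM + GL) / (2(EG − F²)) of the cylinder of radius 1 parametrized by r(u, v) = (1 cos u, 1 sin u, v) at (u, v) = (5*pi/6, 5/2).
H = -1/2

With E = 1, F = 0, G = 1, L = -1, M = 0, N = 0, assemble
  H = (EN − 2FM + GL) / (2(EG − F²)) = -1/2.
At (u, v) = (5*pi/6, 5/2): H = -1/2.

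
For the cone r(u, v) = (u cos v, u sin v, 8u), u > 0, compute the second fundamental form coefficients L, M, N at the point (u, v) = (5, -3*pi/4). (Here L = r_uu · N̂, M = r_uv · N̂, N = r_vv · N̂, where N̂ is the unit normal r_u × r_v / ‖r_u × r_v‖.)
L = 0;  M = 0;  N = 8*sqrt(65)/13

Compute the unit normal N̂(u, v) = (-8*sqrt(65)*u*cos(v)/(65*Abs(u)), -8*sqrt(65)*u*sin(v)/(65*Abs(u)), sqrt(65)*u/(65*Abs(u))), and the second partials r_uu, r_uv, r_vv. Take dot products:
  L(u, v) = r_uu · N̂ = 0,
  M(u, v) = r_uv · N̂ = 0,
  N(u, v) = r_vv · N̂ = 8*sqrt(65)*u^2/(65*Abs(u)).
Evaluating at (u, v) = (5, -3*pi/4):
  L = 0, M = 0, N = 8*sqrt(65)/13.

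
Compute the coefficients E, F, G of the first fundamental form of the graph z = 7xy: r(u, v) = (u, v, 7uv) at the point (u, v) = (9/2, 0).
E = 1;  F = 0;  G = 3973/4

Partials: r_u = (1, 0, 7*v), r_v = (0, 1, 7*u). As functions of (u, v):
  E = r_u · r_u = 49*v^2 + 1,
  F = r_u · r_v = 49*u*v,
  G = r_v · r_v = 49*u^2 + 1.
Evaluating at (u, v) = (9/2, 0): E = 1, F = 0, G = 3973/4.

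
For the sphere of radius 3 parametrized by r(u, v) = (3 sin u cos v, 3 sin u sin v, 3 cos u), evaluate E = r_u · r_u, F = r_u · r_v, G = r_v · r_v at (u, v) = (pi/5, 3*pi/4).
E = 9;  F = 0;  G = 45/8 - 9*sqrt(5)/8

Partials: r_u = (3*cos(u)*cos(v), 3*sin(v)*cos(u), -3*sin(u)), r_v = (-3*sin(u)*sin(v), 3*sin(u)*cos(v), 0). As functions of (u, v):
  E = r_u · r_u = 9,
  F = r_u · r_v = 0,
  G = r_v · r_v = 9*sin(u)^2.
Evaluating at (u, v) = (pi/5, 3*pi/4): E = 9, F = 0, G = 45/8 - 9*sqrt(5)/8.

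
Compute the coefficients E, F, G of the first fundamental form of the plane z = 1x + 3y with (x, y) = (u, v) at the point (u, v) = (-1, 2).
E = 2;  F = 3;  G = 10

Partials: r_u = (1, 0, 1), r_v = (0, 1, 3). As functions of (u, v):
  E = r_u · r_u = 2,
  F = r_u · r_v = 3,
  G = r_v · r_v = 10.
Evaluating at (u, v) = (-1, 2): E = 2, F = 3, G = 10.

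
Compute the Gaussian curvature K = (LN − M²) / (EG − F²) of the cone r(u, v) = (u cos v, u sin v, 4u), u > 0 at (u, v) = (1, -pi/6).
K = 0

Coefficients of the first fundamental form: E = 17, F = 0, G = u^2.
Coefficients of the second fundamental form: L = 0, M = 0, N = 4*sqrt(17)*u^2/(17*Abs(u)).
Assemble K = (LN − M²)/(EG − F²) = 0. At (u, v) = (1, -pi/6): K = 0.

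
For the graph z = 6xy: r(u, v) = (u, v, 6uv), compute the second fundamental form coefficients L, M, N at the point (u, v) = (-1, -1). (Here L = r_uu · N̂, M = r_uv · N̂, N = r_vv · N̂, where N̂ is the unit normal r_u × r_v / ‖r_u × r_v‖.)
L = 0;  M = 6*sqrt(73)/73;  N = 0

Compute the unit normal N̂(u, v) = (-6*v/sqrt(36*u^2 + 36*v^2 + 1), -6*u/sqrt(36*u^2 + 36*v^2 + 1), 1/sqrt(36*u^2 + 36*v^2 + 1)), and the second partials r_uu, r_uv, r_vv. Take dot products:
  L(u, v) = r_uu · N̂ = 0,
  M(u, v) = r_uv · N̂ = 6/sqrt(36*u^2 + 36*v^2 + 1),
  N(u, v) = r_vv · N̂ = 0.
Evaluating at (u, v) = (-1, -1):
  L = 0, M = 6*sqrt(73)/73, N = 0.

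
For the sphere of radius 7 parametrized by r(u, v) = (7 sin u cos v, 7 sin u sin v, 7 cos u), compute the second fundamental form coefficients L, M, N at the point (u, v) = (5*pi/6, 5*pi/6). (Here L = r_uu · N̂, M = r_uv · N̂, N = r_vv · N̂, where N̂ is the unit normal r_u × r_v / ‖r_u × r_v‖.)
L = -7;  M = 0;  N = -7/4

Compute the unit normal N̂(u, v) = (sin(u)^2*cos(v)/Abs(sin(u)), sin(u)^2*sin(v)/Abs(sin(u)), sin(2*u)/(2*Abs(sin(u)))), and the second partials r_uu, r_uv, r_vv. Take dot products:
  L(u, v) = r_uu · N̂ = -7*sin(u)/Abs(sin(u)),
  M(u, v) = r_uv · N̂ = 0,
  N(u, v) = r_vv · N̂ = -7*sin(u)^3/Abs(sin(u)).
Evaluating at (u, v) = (5*pi/6, 5*pi/6):
  L = -7, M = 0, N = -7/4.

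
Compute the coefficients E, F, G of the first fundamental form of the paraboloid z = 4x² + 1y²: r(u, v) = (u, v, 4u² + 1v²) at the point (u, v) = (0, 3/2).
E = 1;  F = 0;  G = 10

Partials: r_u = (1, 0, 8*u), r_v = (0, 1, 2*v). As functions of (u, v):
  E = r_u · r_u = 64*u^2 + 1,
  F = r_u · r_v = 16*u*v,
  G = r_v · r_v = 4*v^2 + 1.
Evaluating at (u, v) = (0, 3/2): E = 1, F = 0, G = 10.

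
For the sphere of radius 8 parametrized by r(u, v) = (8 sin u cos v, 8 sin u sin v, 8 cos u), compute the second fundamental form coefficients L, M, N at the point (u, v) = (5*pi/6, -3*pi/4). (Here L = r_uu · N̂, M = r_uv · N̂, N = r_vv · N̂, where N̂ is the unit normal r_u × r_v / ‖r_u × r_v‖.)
L = -8;  M = 0;  N = -2

Compute the unit normal N̂(u, v) = (sin(u)^2*cos(v)/Abs(sin(u)), sin(u)^2*sin(v)/Abs(sin(u)), sin(2*u)/(2*Abs(sin(u)))), and the second partials r_uu, r_uv, r_vv. Take dot products:
  L(u, v) = r_uu · N̂ = -8*sin(u)/Abs(sin(u)),
  M(u, v) = r_uv · N̂ = 0,
  N(u, v) = r_vv · N̂ = -8*sin(u)^3/Abs(sin(u)).
Evaluating at (u, v) = (5*pi/6, -3*pi/4):
  L = -8, M = 0, N = -2.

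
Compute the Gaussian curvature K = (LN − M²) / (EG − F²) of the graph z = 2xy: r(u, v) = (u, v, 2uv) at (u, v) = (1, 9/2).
K = -1/1849

Coefficients of the first fundamental form: E = 4*v^2 + 1, F = 4*u*v, G = 4*u^2 + 1.
Coefficients of the second fundamental form: L = 0, M = 2/sqrt(4*u^2 + 4*v^2 + 1), N = 0.
Assemble K = (LN − M²)/(EG − F²) = -4/(16*u^4 + 32*u^2*v^2 + 8*u^2 + 16*v^4 + 8*v^2 + 1). At (u, v) = (1, 9/2): K = -1/1849.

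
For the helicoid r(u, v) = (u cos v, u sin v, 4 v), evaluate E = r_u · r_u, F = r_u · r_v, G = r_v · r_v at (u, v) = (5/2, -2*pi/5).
E = 1;  F = 0;  G = 89/4

Partials: r_u = (cos(v), sin(v), 0), r_v = (-u*sin(v), u*cos(v), 4). As functions of (u, v):
  E = r_u · r_u = 1,
  F = r_u · r_v = 0,
  G = r_v · r_v = u^2 + 16.
Evaluating at (u, v) = (5/2, -2*pi/5): E = 1, F = 0, G = 89/4.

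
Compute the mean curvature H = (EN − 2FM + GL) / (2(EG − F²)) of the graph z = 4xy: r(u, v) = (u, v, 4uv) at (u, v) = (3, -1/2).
H = 96*sqrt(149)/22201

With E = 16*v^2 + 1, F = 16*u*v, G = 16*u^2 + 1, L = 0, M = 4/sqrt(16*u^2 + 16*v^2 + 1), N = 0, assemble
  H = (EN − 2FM + GL) / (2(EG − F²)) = -64*u*v/(16*u^2 + 16*v^2 + 1)^(3/2).
At (u, v) = (3, -1/2): H = 96*sqrt(149)/22201.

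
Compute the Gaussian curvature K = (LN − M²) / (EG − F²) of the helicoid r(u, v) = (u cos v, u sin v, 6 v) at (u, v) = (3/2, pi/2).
K = -64/2601

Coefficients of the first fundamental form: E = 1, F = 0, G = u^2 + 36.
Coefficients of the second fundamental form: L = 0, M = -6/sqrt(u^2 + 36), N = 0.
Assemble K = (LN − M²)/(EG − F²) = -36/(u^2 + 36)^2. At (u, v) = (3/2, pi/2): K = -64/2601.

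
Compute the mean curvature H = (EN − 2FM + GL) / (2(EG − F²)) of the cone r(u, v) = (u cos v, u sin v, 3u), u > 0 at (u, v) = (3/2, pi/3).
H = sqrt(10)/10

With E = 10, F = 0, G = u^2, L = 0, M = 0, N = 3*sqrt(10)*u^2/(10*Abs(u)), assemble
  H = (EN − 2FM + GL) / (2(EG − F²)) = 3*sqrt(10)/(20*Abs(u)).
At (u, v) = (3/2, pi/3): H = sqrt(10)/10.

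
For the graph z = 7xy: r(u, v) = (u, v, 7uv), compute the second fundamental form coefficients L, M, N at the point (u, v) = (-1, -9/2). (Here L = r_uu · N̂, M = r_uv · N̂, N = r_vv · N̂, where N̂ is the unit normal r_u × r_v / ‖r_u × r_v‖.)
L = 0;  M = 14*sqrt(4169)/4169;  N = 0

Compute the unit normal N̂(u, v) = (-7*v/sqrt(49*u^2 + 49*v^2 + 1), -7*u/sqrt(49*u^2 + 49*v^2 + 1), 1/sqrt(49*u^2 + 49*v^2 + 1)), and the second partials r_uu, r_uv, r_vv. Take dot products:
  L(u, v) = r_uu · N̂ = 0,
  M(u, v) = r_uv · N̂ = 7/sqrt(49*u^2 + 49*v^2 + 1),
  N(u, v) = r_vv · N̂ = 0.
Evaluating at (u, v) = (-1, -9/2):
  L = 0, M = 14*sqrt(4169)/4169, N = 0.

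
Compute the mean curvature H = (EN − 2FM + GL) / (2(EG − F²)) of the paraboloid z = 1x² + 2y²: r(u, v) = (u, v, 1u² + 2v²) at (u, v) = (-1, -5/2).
H = 37*sqrt(105)/3675

With E = 4*u^2 + 1, F = 8*u*v, G = 16*v^2 + 1, L = 2/sqrt(4*u^2 + 16*v^2 + 1), M = 0, N = 4/sqrt(4*u^2 + 16*v^2 + 1), assemble
  H = (EN − 2FM + GL) / (2(EG − F²)) = (8*u^2 + 16*v^2 + 3)/(4*u^2 + 16*v^2 + 1)^(3/2).
At (u, v) = (-1, -5/2): H = 37*sqrt(105)/3675.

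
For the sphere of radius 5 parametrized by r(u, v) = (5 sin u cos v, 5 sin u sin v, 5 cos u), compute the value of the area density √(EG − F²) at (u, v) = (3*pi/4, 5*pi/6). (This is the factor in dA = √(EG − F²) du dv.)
√(EG − F²)|_{(3*pi/4, 5*pi/6)} = 25*sqrt(2)/2

E = 25, F = 0, G = 25*sin(u)^2, so EG − F² = 625*sin(u)^2. Taking the positive square root: √(EG − F²) = 25*Abs(sin(u)). At (u, v) = (3*pi/4, 5*pi/6): 25*sqrt(2)/2.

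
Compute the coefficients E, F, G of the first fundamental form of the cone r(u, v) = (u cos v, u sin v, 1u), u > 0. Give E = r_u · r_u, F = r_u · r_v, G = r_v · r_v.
E = 2;  F = 0;  G = u^2

Compute partials: r_u = (cos(v), sin(v), 1), r_v = (-u*sin(v), u*cos(v), 0). Then
  E = r_u · r_u = 2,
  F = r_u · r_v = 0,
  G = r_v · r_v = u^2.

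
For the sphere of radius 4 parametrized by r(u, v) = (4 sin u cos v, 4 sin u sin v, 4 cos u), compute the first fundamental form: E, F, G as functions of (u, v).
E = 16;  F = 0;  G = 16*sin(u)^2

Compute partials: r_u = (4*cos(u)*cos(v), 4*sin(v)*cos(u), -4*sin(u)), r_v = (-4*sin(u)*sin(v), 4*sin(u)*cos(v), 0). Then
  E = r_u · r_u = 16,
  F = r_u · r_v = 0,
  G = r_v · r_v = 16*sin(u)^2.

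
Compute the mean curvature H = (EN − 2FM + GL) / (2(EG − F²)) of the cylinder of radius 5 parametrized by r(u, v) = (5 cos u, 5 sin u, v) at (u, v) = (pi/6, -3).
H = -1/10

With E = 25, F = 0, G = 1, L = -5, M = 0, N = 0, assemble
  H = (EN − 2FM + GL) / (2(EG − F²)) = -1/10.
At (u, v) = (pi/6, -3): H = -1/10.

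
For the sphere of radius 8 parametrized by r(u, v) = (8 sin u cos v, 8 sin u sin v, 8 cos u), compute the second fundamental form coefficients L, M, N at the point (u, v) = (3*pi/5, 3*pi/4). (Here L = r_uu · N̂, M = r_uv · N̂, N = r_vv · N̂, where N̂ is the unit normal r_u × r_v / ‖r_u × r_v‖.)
L = -8;  M = 0;  N = -5 - sqrt(5)

Compute the unit normal N̂(u, v) = (sin(u)^2*cos(v)/Abs(sin(u)), sin(u)^2*sin(v)/Abs(sin(u)), sin(2*u)/(2*Abs(sin(u)))), and the second partials r_uu, r_uv, r_vv. Take dot products:
  L(u, v) = r_uu · N̂ = -8*sin(u)/Abs(sin(u)),
  M(u, v) = r_uv · N̂ = 0,
  N(u, v) = r_vv · N̂ = -8*sin(u)^3/Abs(sin(u)).
Evaluating at (u, v) = (3*pi/5, 3*pi/4):
  L = -8, M = 0, N = -5 - sqrt(5).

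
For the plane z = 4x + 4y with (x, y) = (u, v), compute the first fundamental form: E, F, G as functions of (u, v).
E = 17;  F = 16;  G = 17

Compute partials: r_u = (1, 0, 4), r_v = (0, 1, 4). Then
  E = r_u · r_u = 17,
  F = r_u · r_v = 16,
  G = r_v · r_v = 17.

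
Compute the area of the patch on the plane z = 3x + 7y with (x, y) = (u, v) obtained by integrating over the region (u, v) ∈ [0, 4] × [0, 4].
Area = 16*sqrt(59)

Area = ∫∫ √(EG − F²) du dv with √(EG − F²) = sqrt(59). Integrating over [0, 4] × [0, 4] gives 16*sqrt(59).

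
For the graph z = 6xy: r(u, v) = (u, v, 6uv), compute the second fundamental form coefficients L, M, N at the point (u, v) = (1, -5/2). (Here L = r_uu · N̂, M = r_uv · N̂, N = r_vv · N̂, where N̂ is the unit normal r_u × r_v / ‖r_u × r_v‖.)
L = 0;  M = 3*sqrt(262)/131;  N = 0

Compute the unit normal N̂(u, v) = (-6*v/sqrt(36*u^2 + 36*v^2 + 1), -6*u/sqrt(36*u^2 + 36*v^2 + 1), 1/sqrt(36*u^2 + 36*v^2 + 1)), and the second partials r_uu, r_uv, r_vv. Take dot products:
  L(u, v) = r_uu · N̂ = 0,
  M(u, v) = r_uv · N̂ = 6/sqrt(36*u^2 + 36*v^2 + 1),
  N(u, v) = r_vv · N̂ = 0.
Evaluating at (u, v) = (1, -5/2):
  L = 0, M = 3*sqrt(262)/131, N = 0.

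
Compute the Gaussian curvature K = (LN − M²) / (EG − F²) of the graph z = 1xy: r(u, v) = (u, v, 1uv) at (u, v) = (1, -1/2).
K = -16/81

Coefficients of the first fundamental form: E = v^2 + 1, F = u*v, G = u^2 + 1.
Coefficients of the second fundamental form: L = 0, M = 1/sqrt(u^2 + v^2 + 1), N = 0.
Assemble K = (LN − M²)/(EG − F²) = 1/((u^2*v^2 - (u^2 + 1)*(v^2 + 1))*(u^2 + v^2 + 1)). At (u, v) = (1, -1/2): K = -16/81.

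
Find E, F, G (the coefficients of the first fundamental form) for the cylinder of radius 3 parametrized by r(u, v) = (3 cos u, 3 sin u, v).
E = 9;  F = 0;  G = 1

Compute partials: r_u = (-3*sin(u), 3*cos(u), 0), r_v = (0, 0, 1). Then
  E = r_u · r_u = 9,
  F = r_u · r_v = 0,
  G = r_v · r_v = 1.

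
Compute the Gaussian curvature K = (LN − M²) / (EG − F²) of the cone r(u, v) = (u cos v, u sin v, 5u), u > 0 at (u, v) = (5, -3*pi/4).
K = 0

Coefficients of the first fundamental form: E = 26, F = 0, G = u^2.
Coefficients of the second fundamental form: L = 0, M = 0, N = 5*sqrt(26)*u^2/(26*Abs(u)).
Assemble K = (LN − M²)/(EG − F²) = 0. At (u, v) = (5, -3*pi/4): K = 0.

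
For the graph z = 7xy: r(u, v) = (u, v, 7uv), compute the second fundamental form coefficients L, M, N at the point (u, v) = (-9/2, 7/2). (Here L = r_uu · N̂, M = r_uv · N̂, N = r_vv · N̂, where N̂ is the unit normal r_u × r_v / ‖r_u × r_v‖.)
L = 0;  M = 7*sqrt(6374)/3187;  N = 0

Compute the unit normal N̂(u, v) = (-7*v/sqrt(49*u^2 + 49*v^2 + 1), -7*u/sqrt(49*u^2 + 49*v^2 + 1), 1/sqrt(49*u^2 + 49*v^2 + 1)), and the second partials r_uu, r_uv, r_vv. Take dot products:
  L(u, v) = r_uu · N̂ = 0,
  M(u, v) = r_uv · N̂ = 7/sqrt(49*u^2 + 49*v^2 + 1),
  N(u, v) = r_vv · N̂ = 0.
Evaluating at (u, v) = (-9/2, 7/2):
  L = 0, M = 7*sqrt(6374)/3187, N = 0.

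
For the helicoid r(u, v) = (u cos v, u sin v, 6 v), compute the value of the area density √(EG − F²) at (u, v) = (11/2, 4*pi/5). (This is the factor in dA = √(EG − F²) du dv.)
√(EG − F²)|_{(11/2, 4*pi/5)} = sqrt(265)/2

E = 1, F = 0, G = u^2 + 36, so EG − F² = u^2 + 36. Taking the positive square root: √(EG − F²) = sqrt(u^2 + 36). At (u, v) = (11/2, 4*pi/5): sqrt(265)/2.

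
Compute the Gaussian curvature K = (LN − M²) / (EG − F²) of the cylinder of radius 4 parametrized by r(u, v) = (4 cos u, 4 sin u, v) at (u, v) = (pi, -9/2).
K = 0

Coefficients of the first fundamental form: E = 16, F = 0, G = 1.
Coefficients of the second fundamental form: L = -4, M = 0, N = 0.
Assemble K = (LN − M²)/(EG − F²) = 0. At (u, v) = (pi, -9/2): K = 0.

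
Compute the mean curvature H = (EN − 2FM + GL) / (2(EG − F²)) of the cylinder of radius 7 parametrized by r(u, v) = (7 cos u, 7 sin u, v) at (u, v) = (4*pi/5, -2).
H = -1/14

With E = 49, F = 0, G = 1, L = -7, M = 0, N = 0, assemble
  H = (EN − 2FM + GL) / (2(EG − F²)) = -1/14.
At (u, v) = (4*pi/5, -2): H = -1/14.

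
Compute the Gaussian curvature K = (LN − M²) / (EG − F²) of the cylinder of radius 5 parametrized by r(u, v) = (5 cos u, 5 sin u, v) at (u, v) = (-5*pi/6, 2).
K = 0

Coefficients of the first fundamental form: E = 25, F = 0, G = 1.
Coefficients of the second fundamental form: L = -5, M = 0, N = 0.
Assemble K = (LN − M²)/(EG − F²) = 0. At (u, v) = (-5*pi/6, 2): K = 0.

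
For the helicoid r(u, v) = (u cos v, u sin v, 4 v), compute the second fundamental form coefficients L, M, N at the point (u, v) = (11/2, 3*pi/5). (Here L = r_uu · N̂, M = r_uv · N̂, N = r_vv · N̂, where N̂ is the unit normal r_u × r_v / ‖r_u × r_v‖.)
L = 0;  M = -8*sqrt(185)/185;  N = 0

Compute the unit normal N̂(u, v) = (4*sin(v)/sqrt(u^2 + 16), -4*cos(v)/sqrt(u^2 + 16), u/sqrt(u^2 + 16)), and the second partials r_uu, r_uv, r_vv. Take dot products:
  L(u, v) = r_uu · N̂ = 0,
  M(u, v) = r_uv · N̂ = -4/sqrt(u^2 + 16),
  N(u, v) = r_vv · N̂ = 0.
Evaluating at (u, v) = (11/2, 3*pi/5):
  L = 0, M = -8*sqrt(185)/185, N = 0.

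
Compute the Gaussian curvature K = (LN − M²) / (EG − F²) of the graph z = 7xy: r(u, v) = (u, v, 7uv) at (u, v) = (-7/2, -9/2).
K = -196/10156969

Coefficients of the first fundamental form: E = 49*v^2 + 1, F = 49*u*v, G = 49*u^2 + 1.
Coefficients of the second fundamental form: L = 0, M = 7/sqrt(49*u^2 + 49*v^2 + 1), N = 0.
Assemble K = (LN − M²)/(EG − F²) = -49/(2401*u^4 + 4802*u^2*v^2 + 98*u^2 + 2401*v^4 + 98*v^2 + 1). At (u, v) = (-7/2, -9/2): K = -196/10156969.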